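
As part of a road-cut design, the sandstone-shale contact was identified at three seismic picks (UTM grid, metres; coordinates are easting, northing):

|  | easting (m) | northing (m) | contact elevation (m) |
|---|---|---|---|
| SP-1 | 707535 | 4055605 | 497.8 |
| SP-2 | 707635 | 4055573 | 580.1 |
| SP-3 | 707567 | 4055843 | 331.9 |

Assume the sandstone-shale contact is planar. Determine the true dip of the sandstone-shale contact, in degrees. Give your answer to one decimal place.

Let the plane be z = a·easting + b·northing + c.
SP-2−SP-1: 100a − 32b = 82.3;  SP-3−SP-1: 32a + 238b = −165.9.
Solving gives a = 0.57519, b = −0.77440.
Gradient magnitude |∇z| = √(a² + b²) = √(0.33085 + 0.59969) = 0.96464.
True dip = arctan(0.96464) = 44.0°, dipping toward NW (azimuth ≈ 323°).

44.0°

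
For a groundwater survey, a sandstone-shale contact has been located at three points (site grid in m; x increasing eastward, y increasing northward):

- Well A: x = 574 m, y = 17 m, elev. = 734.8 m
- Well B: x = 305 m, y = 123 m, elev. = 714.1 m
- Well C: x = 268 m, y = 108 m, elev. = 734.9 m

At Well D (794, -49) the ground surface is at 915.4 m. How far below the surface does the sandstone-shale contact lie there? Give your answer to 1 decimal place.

Let the plane be z = a·x + b·y + c.
Well B−Well A: −269a + 106b = −20.7;  Well C−Well A: −306a + 91b = 0.1.
Solving gives a = −0.23807, b = −0.79943.
Then c = 734.8 − a·574 − b·17 = 885.04.
At (794, -49): z_contact = −189.03 + 39.17 + 885.04 = 735.19 m.
Depth below ground = 915.4 − 735.19 = 180.2 m.

180.2 m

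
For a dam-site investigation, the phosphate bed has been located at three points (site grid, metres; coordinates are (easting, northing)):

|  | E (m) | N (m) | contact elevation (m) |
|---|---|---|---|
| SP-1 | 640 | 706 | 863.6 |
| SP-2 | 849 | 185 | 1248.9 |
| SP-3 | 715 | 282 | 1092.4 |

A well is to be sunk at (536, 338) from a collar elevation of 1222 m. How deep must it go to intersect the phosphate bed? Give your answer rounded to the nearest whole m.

Two edge vectors: SP-1→SP-2 = (209, -521, 385.3), SP-1→SP-3 = (75, -424, 228.8).
Normal n = (SP-1→SP-2) × (SP-1→SP-3) = (44162.4, -18921.7, -49541).
So ∂z/∂E = −n_x/n_z = 0.89143 and ∂z/∂N = −n_y/n_z = −0.38194.
Intercept c from SP-1: 863.6 − 570.52 + 269.65 = 562.73.
At (536, 338): z_contact = 477.8 − 129.1 + 562.73 = 911.4 m.
Depth below ground = 1222 − 911.4 = 311 m.

311 m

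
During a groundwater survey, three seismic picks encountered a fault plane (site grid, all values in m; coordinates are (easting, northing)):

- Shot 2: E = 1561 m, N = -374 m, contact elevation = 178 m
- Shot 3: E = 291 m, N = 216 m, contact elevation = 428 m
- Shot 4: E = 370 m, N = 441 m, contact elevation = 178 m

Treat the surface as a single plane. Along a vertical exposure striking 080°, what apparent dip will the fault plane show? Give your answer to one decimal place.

Two edge vectors: Shot 2→Shot 3 = (-1270, 590, 250), Shot 2→Shot 4 = (-1191, 815, 0).
Normal n = (Shot 2→Shot 3) × (Shot 2→Shot 4) = (-203750, -297750, -332360).
So ∂z/∂E = −n_x/n_z = −0.61304 and ∂z/∂N = −n_y/n_z = −0.89587.
Unit vector along 080° is (sin 80°, cos 80°) = (0.9848, 0.1736).
Slope in that direction = a·(0.9848) + b·(0.1736) = −0.75929.
Apparent dip = arctan|0.75929| = 37.2° (true dip is 47.3°, so apparent ≤ true as expected).

37.2°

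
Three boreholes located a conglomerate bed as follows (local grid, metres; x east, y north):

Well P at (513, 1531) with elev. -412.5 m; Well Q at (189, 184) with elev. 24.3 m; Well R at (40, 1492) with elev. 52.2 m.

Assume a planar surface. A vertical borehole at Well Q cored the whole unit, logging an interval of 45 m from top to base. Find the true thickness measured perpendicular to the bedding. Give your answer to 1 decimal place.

32.2 m

Two edge vectors: Well P→Well Q = (-324, -1347, 436.8), Well P→Well R = (-473, -39, 464.7).
Normal n = (Well P→Well Q) × (Well P→Well R) = (-608915.7, -56043.6, -624495).
So ∂z/∂x = −n_x/n_z = −0.97505 and ∂z/∂y = −n_y/n_z = −0.08974.
|∇z| = √(a²+b²) = 0.97917, so dip δ = arctan(0.97917) = 44.40°.
True thickness = vertical thickness × cos δ = 45 × cos 44.40° = 32.2 m.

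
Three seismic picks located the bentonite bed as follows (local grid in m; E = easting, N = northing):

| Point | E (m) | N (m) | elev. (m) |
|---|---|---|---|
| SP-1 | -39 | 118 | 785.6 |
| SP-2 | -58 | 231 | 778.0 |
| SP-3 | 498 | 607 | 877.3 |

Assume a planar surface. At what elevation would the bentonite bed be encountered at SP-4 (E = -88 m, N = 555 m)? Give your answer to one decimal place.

761.1 m

Two edge vectors: SP-1→SP-2 = (-19, 113, -7.6), SP-1→SP-3 = (537, 489, 91.7).
Normal n = (SP-1→SP-2) × (SP-1→SP-3) = (14078.5, -2338.9, -69972).
So ∂z/∂E = −n_x/n_z = 0.20120 and ∂z/∂N = −n_y/n_z = −0.03343.
Intercept c from SP-1: 785.6 + 7.85 + 3.94 = 797.39.
At (-88, 555): z = −17.7 − 18.6 + 797.39 = 761.1 m.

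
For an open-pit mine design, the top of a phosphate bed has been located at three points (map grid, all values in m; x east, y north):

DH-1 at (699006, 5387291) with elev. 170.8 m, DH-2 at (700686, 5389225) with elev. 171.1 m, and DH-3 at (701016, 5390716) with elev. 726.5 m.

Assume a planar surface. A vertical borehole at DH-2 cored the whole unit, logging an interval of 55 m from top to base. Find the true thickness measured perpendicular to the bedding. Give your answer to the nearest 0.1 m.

43.7 m

Let the plane be z = a·x + b·y + c.
DH-2−DH-1: 1680a + 1934b = 0.3;  DH-3−DH-1: 2010a + 3425b = 555.7.
Solving gives a = −0.57520, b = 0.49981.
|∇z| = √(a²+b²) = 0.76201, so dip δ = arctan(0.76201) = 37.31°.
True thickness = vertical thickness × cos δ = 55 × cos 37.31° = 43.7 m.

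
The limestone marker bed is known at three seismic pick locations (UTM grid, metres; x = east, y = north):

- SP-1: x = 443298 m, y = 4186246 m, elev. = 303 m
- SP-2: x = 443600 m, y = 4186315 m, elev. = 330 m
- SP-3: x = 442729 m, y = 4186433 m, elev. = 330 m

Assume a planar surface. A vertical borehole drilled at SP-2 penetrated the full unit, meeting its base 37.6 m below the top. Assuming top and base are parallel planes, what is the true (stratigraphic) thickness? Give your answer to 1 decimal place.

Two edge vectors: SP-1→SP-2 = (302, 69, 27), SP-1→SP-3 = (-569, 187, 27).
Normal n = (SP-1→SP-2) × (SP-1→SP-3) = (-3186, -23517, 95735).
So ∂z/∂x = −n_x/n_z = 0.03328 and ∂z/∂y = −n_y/n_z = 0.24565.
|∇z| = √(a²+b²) = 0.24789, so dip δ = arctan(0.24789) = 13.92°.
True thickness = vertical thickness × cos δ = 37.6 × cos 13.92° = 36.5 m.

36.5 m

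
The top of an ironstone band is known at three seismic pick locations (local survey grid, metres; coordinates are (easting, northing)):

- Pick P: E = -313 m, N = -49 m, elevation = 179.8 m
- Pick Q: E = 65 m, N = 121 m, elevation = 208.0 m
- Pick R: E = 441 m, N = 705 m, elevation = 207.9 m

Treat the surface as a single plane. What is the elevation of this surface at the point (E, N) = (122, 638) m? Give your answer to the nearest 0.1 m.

Let the plane be z = a·E + b·N + c.
Pick Q−Pick P: 378a + 170b = 28.2;  Pick R−Pick P: 754a + 754b = 28.1.
Solving gives a = 0.10512, b = −0.06785.
Then c = 179.8 − a·-313 − b·-49 = 209.38.
At (122, 638): z = 12.8 − 43.3 + 209.38 = 178.9 m.

178.9 m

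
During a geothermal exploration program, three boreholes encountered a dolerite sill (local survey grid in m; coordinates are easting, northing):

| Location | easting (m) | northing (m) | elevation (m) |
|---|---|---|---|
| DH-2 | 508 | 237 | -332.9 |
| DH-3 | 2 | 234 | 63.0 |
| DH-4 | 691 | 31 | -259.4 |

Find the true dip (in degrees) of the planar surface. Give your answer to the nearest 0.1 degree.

52.5°

Let the plane be z = a·easting + b·northing + c.
DH-3−DH-2: −506a − 3b = 395.9;  DH-4−DH-2: 183a − 206b = 73.5.
Solving gives a = −0.77621, b = −1.04634.
Gradient magnitude |∇z| = √(a² + b²) = √(0.60250 + 1.09483) = 1.30281.
True dip = arctan(1.30281) = 52.5°, dipping toward NE (azimuth ≈ 037°).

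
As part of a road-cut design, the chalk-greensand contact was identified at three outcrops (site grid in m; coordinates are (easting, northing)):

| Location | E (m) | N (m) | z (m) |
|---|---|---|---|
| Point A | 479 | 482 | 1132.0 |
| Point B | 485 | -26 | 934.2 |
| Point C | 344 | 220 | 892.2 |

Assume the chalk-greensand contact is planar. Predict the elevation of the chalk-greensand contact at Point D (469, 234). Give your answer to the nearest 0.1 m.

1022.5 m

Let the plane be z = a·E + b·N + c.
Point B−Point A: 6a − 508b = −197.8;  Point C−Point A: −135a − 262b = −239.8.
Solving gives a = 0.99776, b = 0.40115.
Then c = 1132 − a·479 − b·482 = 460.72.
At (469, 234): z = 467.9 + 93.9 + 460.72 = 1022.5 m.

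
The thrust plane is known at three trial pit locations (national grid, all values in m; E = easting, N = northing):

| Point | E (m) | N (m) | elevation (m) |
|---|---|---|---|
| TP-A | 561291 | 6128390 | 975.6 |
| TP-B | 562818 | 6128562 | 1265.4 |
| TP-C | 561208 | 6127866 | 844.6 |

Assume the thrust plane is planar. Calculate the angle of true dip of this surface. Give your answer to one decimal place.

15.5°

Let the plane be z = a·E + b·N + c.
TP-B−TP-A: 1527a + 172b = 289.8;  TP-C−TP-A: −83a − 524b = −131.
Solving gives a = 0.16456, b = 0.22393.
Gradient magnitude |∇z| = √(a² + b²) = √(0.02708 + 0.05015) = 0.27790.
True dip = arctan(0.27790) = 15.5°, dipping toward SW (azimuth ≈ 216°).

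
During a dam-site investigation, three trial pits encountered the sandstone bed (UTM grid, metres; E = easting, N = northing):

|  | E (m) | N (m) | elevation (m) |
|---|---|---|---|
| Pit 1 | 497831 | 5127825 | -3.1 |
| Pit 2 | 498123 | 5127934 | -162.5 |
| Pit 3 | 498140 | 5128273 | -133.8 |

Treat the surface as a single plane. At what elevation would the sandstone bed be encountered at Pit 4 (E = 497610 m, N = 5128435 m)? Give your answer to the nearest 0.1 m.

Two edge vectors: Pit 1→Pit 2 = (292, 109, -159.4), Pit 1→Pit 3 = (309, 448, -130.7).
Normal n = (Pit 1→Pit 2) × (Pit 1→Pit 3) = (57164.9, -11090.2, 97135).
So ∂z/∂E = −n_x/n_z = −0.588509806 and ∂z/∂N = −n_y/n_z = 0.114173058.
Intercept c from Pit 1: -3.1 + 292978.43 − 585459.46 = −292484.14.
At (497610, 5128435): z = −292848.4 + 585529.1 − 292484.14 = 196.6 m.

196.6 m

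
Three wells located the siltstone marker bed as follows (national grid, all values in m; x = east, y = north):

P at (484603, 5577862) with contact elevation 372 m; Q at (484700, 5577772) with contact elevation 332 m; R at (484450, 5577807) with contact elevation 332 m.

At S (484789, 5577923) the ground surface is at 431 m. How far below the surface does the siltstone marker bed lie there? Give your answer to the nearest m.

13 m

Let the plane be z = a·x + b·y + c.
Q−P: 97a − 90b = −40;  R−P: −153a − 55b = −40.
Solving gives a = 0.07327925, b = 0.52342319.
Then c = 372 − a·484603 − b·5577862 = −2954721.65.
At (484789, 5577923): z_contact = 35525.0 + 2919614.2 − 2954721.65 = 417.6 m.
Depth below ground = 431 − 417.6 = 13 m.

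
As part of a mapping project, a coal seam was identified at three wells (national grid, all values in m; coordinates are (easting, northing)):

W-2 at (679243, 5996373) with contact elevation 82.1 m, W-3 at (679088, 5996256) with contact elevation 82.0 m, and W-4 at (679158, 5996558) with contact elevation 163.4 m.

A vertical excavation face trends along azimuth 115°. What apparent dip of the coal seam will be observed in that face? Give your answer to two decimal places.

Let the plane be z = a·E + b·N + c.
W-3−W-2: −155a − 117b = −0.1;  W-4−W-2: −85a + 185b = 81.3.
Solving gives a = −0.24582, b = 0.32651.
Unit vector along 115° is (sin 115°, cos 115°) = (0.9063, -0.4226).
Slope in that direction = a·(0.9063) + b·(-0.4226) = −0.36078.
Apparent dip = arctan|0.36078| = 19.84° (true dip is 22.2°, so apparent ≤ true as expected).

19.84°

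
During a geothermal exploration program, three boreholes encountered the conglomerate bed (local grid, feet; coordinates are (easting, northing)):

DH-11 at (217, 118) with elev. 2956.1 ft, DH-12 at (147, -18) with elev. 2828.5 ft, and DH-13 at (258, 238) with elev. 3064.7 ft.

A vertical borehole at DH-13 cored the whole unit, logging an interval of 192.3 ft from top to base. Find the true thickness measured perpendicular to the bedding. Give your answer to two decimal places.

Two edge vectors: DH-11→DH-12 = (-70, -136, -127.6), DH-11→DH-13 = (41, 120, 108.6).
Normal n = (DH-11→DH-12) × (DH-11→DH-13) = (542.4, 2370.4, -2824).
So ∂z/∂E = −n_x/n_z = 0.19207 and ∂z/∂N = −n_y/n_z = 0.83938.
|∇z| = √(a²+b²) = 0.86107, so dip δ = arctan(0.86107) = 40.73°.
True thickness = vertical thickness × cos δ = 192.3 × cos 40.73° = 145.72 ft.

145.72 ft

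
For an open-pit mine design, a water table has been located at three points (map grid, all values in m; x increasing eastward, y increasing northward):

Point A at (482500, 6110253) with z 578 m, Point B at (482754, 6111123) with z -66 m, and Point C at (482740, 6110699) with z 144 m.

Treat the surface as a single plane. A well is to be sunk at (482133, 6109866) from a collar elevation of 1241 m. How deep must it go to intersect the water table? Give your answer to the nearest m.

Two edge vectors: Point A→Point B = (254, 870, -644), Point A→Point C = (240, 446, -434).
Normal n = (Point A→Point B) × (Point A→Point C) = (-90356, -44324, -95516).
So ∂z/∂x = −n_x/n_z = −0.94597764 and ∂z/∂y = −n_y/n_z = −0.46404791.
Intercept c from Point A: 578 + 456434.21 + 2835450.12 = 3292462.33.
At (482133, 6109866): z_contact = −456087.0 − 2835270.5 + 3292462.33 = 1104.8 m.
Depth below ground = 1241 − 1104.8 = 136 m.

136 m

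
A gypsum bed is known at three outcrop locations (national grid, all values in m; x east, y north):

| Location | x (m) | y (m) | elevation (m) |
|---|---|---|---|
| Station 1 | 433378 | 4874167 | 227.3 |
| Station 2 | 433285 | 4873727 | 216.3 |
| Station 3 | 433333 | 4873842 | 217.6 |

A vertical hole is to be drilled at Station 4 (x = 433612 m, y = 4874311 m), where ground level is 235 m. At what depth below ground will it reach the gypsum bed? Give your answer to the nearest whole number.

Two edge vectors: Station 1→Station 2 = (-93, -440, -11), Station 1→Station 3 = (-45, -325, -9.7).
Normal n = (Station 1→Station 2) × (Station 1→Station 3) = (693, -407.1, 10425).
So ∂z/∂x = −n_x/n_z = −0.06647482 and ∂z/∂y = −n_y/n_z = 0.03905036.
Intercept c from Station 1: 227.3 + 28808.72 − 190337.97 = −161301.95.
At (433612, 4874311): z_contact = −28824.3 + 190343.6 − 161301.95 = 217.4 m.
Depth below ground = 235 − 217.4 = 18 m.

18 m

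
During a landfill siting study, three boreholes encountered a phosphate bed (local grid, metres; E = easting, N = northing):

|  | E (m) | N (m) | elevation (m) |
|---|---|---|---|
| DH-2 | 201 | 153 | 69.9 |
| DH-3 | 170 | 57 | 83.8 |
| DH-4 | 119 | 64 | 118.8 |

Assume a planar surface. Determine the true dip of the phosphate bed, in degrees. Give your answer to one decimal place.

34.2°

Two edge vectors: DH-2→DH-3 = (-31, -96, 13.9), DH-2→DH-4 = (-82, -89, 48.9).
Normal n = (DH-2→DH-3) × (DH-2→DH-4) = (-3457.3, 376.1, -5113).
So ∂z/∂E = −n_x/n_z = −0.67618 and ∂z/∂N = −n_y/n_z = 0.07356.
Gradient magnitude |∇z| = √(a² + b²) = √(0.45722 + 0.00541) = 0.68017.
True dip = arctan(0.68017) = 34.2°, dipping toward E (azimuth ≈ 096°).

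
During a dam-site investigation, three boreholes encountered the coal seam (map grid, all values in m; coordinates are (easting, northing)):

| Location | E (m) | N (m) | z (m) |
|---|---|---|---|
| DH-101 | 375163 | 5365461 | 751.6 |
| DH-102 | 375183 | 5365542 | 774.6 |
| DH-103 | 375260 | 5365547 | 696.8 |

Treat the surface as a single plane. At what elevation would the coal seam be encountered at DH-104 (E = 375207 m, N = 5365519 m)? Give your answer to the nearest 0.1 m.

Two edge vectors: DH-101→DH-102 = (20, 81, 23), DH-101→DH-103 = (97, 86, -54.8).
Normal n = (DH-101→DH-102) × (DH-101→DH-103) = (-6416.8, 3327, -6137).
So ∂z/∂E = −n_x/n_z = −1.045592309 and ∂z/∂N = −n_y/n_z = 0.542121558.
Intercept c from DH-101: 751.6 + 392267.55 − 2908732.08 = −2515712.93.
At (375207, 5365519): z = −392313.6 + 2908763.5 − 2515712.93 = 737.0 m.

737.0 m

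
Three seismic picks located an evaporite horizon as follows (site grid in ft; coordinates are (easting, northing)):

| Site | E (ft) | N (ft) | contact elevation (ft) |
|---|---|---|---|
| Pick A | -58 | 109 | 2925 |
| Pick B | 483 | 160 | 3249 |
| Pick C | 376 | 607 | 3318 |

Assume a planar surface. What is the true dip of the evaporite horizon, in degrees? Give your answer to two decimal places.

32.67°

Let the plane be z = a·E + b·N + c.
Pick B−Pick A: 541a + 51b = 324;  Pick C−Pick A: 434a + 498b = 393.
Solving gives a = 0.57144, b = 0.29115.
Gradient magnitude |∇z| = √(a² + b²) = √(0.32655 + 0.08477) = 0.64134.
True dip = arctan(0.64134) = 32.67°, dipping toward WSW (azimuth ≈ 243°).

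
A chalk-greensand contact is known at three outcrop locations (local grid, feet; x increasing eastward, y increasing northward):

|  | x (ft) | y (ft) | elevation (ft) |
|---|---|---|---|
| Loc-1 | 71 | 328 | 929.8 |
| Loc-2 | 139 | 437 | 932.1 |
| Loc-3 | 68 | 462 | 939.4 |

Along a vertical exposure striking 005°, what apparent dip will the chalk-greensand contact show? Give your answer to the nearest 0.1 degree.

Let the plane be z = a·x + b·y + c.
Loc-2−Loc-1: 68a + 109b = 2.3;  Loc-3−Loc-1: −3a + 134b = 9.6.
Solving gives a = −0.07821, b = 0.06989.
Unit vector along 005° is (sin 5°, cos 5°) = (0.0872, 0.9962).
Slope in that direction = a·(0.0872) + b·(0.9962) = 0.06281.
Apparent dip = arctan|0.06281| = 3.6° (true dip is 6.0°, so apparent ≤ true as expected).

3.6°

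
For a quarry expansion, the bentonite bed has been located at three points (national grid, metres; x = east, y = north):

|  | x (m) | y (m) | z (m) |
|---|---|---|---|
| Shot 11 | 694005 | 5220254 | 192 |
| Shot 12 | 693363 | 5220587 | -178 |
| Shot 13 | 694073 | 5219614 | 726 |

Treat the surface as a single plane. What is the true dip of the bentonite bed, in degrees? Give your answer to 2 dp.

Let the plane be z = a·x + b·y + c.
Shot 12−Shot 11: −642a + 333b = −370;  Shot 13−Shot 11: 68a − 640b = 534.
Solving gives a = 0.15191, b = −0.81823.
Gradient magnitude |∇z| = √(a² + b²) = √(0.02308 + 0.66951) = 0.83222.
True dip = arctan(0.83222) = 39.77°, dipping toward N (azimuth ≈ 349°).

39.77°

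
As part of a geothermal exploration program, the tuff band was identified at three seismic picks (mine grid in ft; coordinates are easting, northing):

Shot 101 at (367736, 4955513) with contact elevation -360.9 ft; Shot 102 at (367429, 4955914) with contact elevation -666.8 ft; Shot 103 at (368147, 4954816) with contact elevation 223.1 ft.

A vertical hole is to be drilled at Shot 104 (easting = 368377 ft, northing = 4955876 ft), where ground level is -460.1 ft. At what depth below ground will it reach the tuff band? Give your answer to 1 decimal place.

Let the plane be z = a·easting + b·northing + c.
Shot 102−Shot 101: −307a + 401b = −305.9;  Shot 103−Shot 101: 411a − 697b = 584.
Solving gives a = −0.426531484, b = −1.089389440.
Then c = -360.9 − a·367736 − b·4955513 = 5554973.62.
At (368377, 4955876): z_contact = −157124.39 − 5398878.98 + 5554973.62 = -1029.76 ft.
Depth below ground = -460.1 − (-1029.76) = 569.7 ft.

569.7 ft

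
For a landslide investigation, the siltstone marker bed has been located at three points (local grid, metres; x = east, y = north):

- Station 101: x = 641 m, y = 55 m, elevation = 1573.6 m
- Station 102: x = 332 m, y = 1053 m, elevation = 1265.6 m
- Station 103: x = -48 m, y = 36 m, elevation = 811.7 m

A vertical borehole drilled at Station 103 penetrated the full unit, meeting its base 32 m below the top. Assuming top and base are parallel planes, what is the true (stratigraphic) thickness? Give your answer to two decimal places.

Let the plane be z = a·x + b·y + c.
Station 102−Station 101: −309a + 998b = −308;  Station 103−Station 101: −689a − 19b = −761.9.
Solving gives a = 1.10488, b = 0.03348.
|∇z| = √(a²+b²) = 1.10539, so dip δ = arctan(1.10539) = 47.87°.
True thickness = vertical thickness × cos δ = 32 × cos 47.87° = 21.47 m.

21.47 m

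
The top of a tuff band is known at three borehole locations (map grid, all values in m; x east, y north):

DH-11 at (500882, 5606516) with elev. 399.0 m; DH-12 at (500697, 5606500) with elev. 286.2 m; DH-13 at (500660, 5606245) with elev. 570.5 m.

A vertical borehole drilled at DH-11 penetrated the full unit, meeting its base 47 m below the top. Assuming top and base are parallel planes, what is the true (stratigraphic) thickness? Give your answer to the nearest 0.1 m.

27.2 m

Two edge vectors: DH-11→DH-12 = (-185, -16, -112.8), DH-11→DH-13 = (-222, -271, 171.5).
Normal n = (DH-11→DH-12) × (DH-11→DH-13) = (-33312.8, 56769.1, 46583).
So ∂z/∂x = −n_x/n_z = 0.71513 and ∂z/∂y = −n_y/n_z = −1.21867.
|∇z| = √(a²+b²) = 1.41299, so dip δ = arctan(1.41299) = 54.71°.
True thickness = vertical thickness × cos δ = 47 × cos 54.71° = 27.2 m.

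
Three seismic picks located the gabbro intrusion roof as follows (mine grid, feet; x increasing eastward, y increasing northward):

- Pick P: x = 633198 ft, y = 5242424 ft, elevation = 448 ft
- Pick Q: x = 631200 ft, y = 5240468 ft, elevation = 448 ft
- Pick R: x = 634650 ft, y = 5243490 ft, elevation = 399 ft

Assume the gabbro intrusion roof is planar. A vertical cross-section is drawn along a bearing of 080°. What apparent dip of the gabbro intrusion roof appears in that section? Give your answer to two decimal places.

6.22°

Let the plane be z = a·x + b·y + c.
Pick Q−Pick P: −1998a − 1956b = 0;  Pick R−Pick P: 1452a + 1066b = −49.
Solving gives a = −0.13495, b = 0.13784.
Unit vector along 080° is (sin 80°, cos 80°) = (0.9848, 0.1736).
Slope in that direction = a·(0.9848) + b·(0.1736) = −0.10896.
Apparent dip = arctan|0.10896| = 6.22° (true dip is 10.9°, so apparent ≤ true as expected).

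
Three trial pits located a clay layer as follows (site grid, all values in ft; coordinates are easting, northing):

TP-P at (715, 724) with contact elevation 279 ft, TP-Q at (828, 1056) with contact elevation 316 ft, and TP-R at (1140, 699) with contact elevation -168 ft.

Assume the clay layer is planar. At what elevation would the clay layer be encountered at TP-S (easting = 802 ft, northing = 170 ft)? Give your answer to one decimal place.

Two edge vectors: TP-P→TP-Q = (113, 332, 37), TP-P→TP-R = (425, -25, -447).
Normal n = (TP-P→TP-Q) × (TP-P→TP-R) = (-147479, 66236, -143925).
So ∂z/∂easting = −n_x/n_z = −1.024693 and ∂z/∂northing = −n_y/n_z = 0.460212.
Intercept c from TP-P: 279 + 732.66 − 333.19 = 678.46.
At (802, 170): z = −821.8 + 78.2 + 678.46 = -65.1 ft.

-65.1 ft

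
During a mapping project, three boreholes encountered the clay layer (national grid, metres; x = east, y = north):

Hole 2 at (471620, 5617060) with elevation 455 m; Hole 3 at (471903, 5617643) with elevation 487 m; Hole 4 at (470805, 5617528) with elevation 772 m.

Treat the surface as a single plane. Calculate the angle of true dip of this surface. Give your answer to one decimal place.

18.7°

Two edge vectors: Hole 2→Hole 3 = (283, 583, 32), Hole 2→Hole 4 = (-815, 468, 317).
Normal n = (Hole 2→Hole 3) × (Hole 2→Hole 4) = (169835, -115791, 607589).
So ∂z/∂x = −n_x/n_z = −0.27952 and ∂z/∂y = −n_y/n_z = 0.19057.
Gradient magnitude |∇z| = √(a² + b²) = √(0.07813 + 0.03632) = 0.33831.
True dip = arctan(0.33831) = 18.7°, dipping toward SE (azimuth ≈ 124°).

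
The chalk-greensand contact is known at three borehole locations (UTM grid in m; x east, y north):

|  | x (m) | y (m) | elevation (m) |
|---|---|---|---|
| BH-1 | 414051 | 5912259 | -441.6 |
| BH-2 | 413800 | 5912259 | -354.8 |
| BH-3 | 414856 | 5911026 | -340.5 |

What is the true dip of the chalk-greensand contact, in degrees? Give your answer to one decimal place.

24.8°

Two edge vectors: BH-1→BH-2 = (-251, 0, 86.8), BH-1→BH-3 = (805, -1233, 101.1).
Normal n = (BH-1→BH-2) × (BH-1→BH-3) = (107024.4, 95250.1, 309483).
So ∂z/∂x = −n_x/n_z = −0.34582 and ∂z/∂y = −n_y/n_z = −0.30777.
Gradient magnitude |∇z| = √(a² + b²) = √(0.11959 + 0.09472) = 0.46294.
True dip = arctan(0.46294) = 24.8°, dipping toward NE (azimuth ≈ 048°).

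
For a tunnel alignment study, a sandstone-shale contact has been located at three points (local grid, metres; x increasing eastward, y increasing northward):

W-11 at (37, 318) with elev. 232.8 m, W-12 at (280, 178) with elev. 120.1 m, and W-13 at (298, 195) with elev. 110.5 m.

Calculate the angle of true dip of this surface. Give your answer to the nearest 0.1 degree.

Let the plane be z = a·x + b·y + c.
W-12−W-11: 243a − 140b = −112.7;  W-13−W-11: 261a − 123b = −122.3.
Solving gives a = −0.49014, b = −0.04574.
Gradient magnitude |∇z| = √(a² + b²) = √(0.24023 + 0.00209) = 0.49227.
True dip = arctan(0.49227) = 26.2°, dipping toward E (azimuth ≈ 085°).

26.2°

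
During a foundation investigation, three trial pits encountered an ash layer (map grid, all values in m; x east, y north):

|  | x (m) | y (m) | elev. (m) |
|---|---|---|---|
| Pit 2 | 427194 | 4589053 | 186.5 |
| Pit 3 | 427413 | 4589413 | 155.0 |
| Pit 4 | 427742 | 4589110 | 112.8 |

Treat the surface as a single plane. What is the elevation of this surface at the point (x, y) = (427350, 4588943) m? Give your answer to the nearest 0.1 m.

Let the plane be z = a·x + b·y + c.
Pit 3−Pit 2: 219a + 360b = −31.5;  Pit 4−Pit 2: 548a + 57b = −73.7.
Solving gives a = −0.133857692, b = −0.006069904.
Then c = 186.5 − a·427194 − b·4589053 = 85224.81.
At (427350, 4588943): z = −57204.1 − 27854.4 + 85224.81 = 166.3 m.

166.3 m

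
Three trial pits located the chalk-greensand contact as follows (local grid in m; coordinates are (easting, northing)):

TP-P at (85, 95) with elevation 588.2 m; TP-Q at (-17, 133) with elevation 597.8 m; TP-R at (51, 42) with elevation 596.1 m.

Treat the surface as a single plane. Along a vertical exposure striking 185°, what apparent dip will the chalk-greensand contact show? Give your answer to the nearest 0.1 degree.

Two edge vectors: TP-P→TP-Q = (-102, 38, 9.6), TP-P→TP-R = (-34, -53, 7.9).
Normal n = (TP-P→TP-Q) × (TP-P→TP-R) = (809, 479.4, 6698).
So ∂z/∂E = −n_x/n_z = −0.12078 and ∂z/∂N = −n_y/n_z = −0.07157.
Unit vector along 185° is (sin 185°, cos 185°) = (-0.0872, -0.9962).
Slope in that direction = a·(-0.0872) + b·(-0.9962) = 0.08183.
Apparent dip = arctan|0.08183| = 4.7° (true dip is 8.0°, so apparent ≤ true as expected).

4.7°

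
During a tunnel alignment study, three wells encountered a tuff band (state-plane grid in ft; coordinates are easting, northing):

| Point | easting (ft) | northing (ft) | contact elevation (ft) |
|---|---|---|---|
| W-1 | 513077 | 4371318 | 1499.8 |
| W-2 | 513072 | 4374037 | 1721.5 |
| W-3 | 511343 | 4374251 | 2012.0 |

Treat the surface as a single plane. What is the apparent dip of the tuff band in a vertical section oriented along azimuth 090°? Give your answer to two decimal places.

Two edge vectors: W-1→W-2 = (-5, 2719, 221.7), W-1→W-3 = (-1734, 2933, 512.2).
Normal n = (W-1→W-2) × (W-1→W-3) = (742425.7, -381866.8, 4700081).
So ∂z/∂easting = −n_x/n_z = −0.15796 and ∂z/∂northing = −n_y/n_z = 0.08125.
Unit vector along 090° is (sin 90°, cos 90°) = (1.0000, 0.0000).
Slope in that direction = a·(1.0000) + b·(0.0000) = −0.15796.
Apparent dip = arctan|0.15796| = 8.98° (true dip is 10.1°, so apparent ≤ true as expected).

8.98°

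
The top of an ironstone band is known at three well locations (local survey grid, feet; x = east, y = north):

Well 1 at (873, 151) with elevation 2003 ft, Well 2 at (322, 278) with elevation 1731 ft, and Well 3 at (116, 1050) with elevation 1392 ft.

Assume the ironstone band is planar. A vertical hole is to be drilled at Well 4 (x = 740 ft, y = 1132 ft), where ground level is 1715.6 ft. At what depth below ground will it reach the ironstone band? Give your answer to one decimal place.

89.5 ft

Let the plane be z = a·x + b·y + c.
Well 2−Well 1: −551a + 127b = −272;  Well 3−Well 1: −757a + 899b = −611.
Solving gives a = 0.418153, b = −0.327539.
Then c = 2003 − a·873 − b·151 = 1687.41.
At (740, 1132): z_contact = 309.43 − 370.77 + 1687.41 = 1626.07 ft.
Depth below ground = 1715.6 − 1626.07 = 89.5 ft.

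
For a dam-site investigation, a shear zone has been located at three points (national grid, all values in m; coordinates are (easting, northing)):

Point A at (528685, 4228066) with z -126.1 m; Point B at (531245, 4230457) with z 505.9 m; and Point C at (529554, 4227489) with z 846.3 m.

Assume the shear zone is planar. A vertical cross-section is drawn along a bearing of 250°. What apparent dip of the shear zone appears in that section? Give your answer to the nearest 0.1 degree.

Two edge vectors: Point A→Point B = (2560, 2391, 632), Point A→Point C = (869, -577, 972.4).
Normal n = (Point A→Point B) × (Point A→Point C) = (2689672.4, -1940136, -3554899).
So ∂z/∂E = −n_x/n_z = 0.75661 and ∂z/∂N = −n_y/n_z = −0.54576.
Unit vector along 250° is (sin 250°, cos 250°) = (-0.9397, -0.3420).
Slope in that direction = a·(-0.9397) + b·(-0.3420) = −0.52432.
Apparent dip = arctan|0.52432| = 27.7° (true dip is 43.0°, so apparent ≤ true as expected).

27.7°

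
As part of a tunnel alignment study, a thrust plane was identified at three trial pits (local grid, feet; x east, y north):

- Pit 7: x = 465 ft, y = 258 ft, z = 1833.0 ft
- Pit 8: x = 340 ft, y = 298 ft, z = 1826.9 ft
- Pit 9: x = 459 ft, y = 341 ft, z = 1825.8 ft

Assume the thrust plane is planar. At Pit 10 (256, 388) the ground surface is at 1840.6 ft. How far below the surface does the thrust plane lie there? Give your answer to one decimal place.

23.2 ft

Two edge vectors: Pit 7→Pit 8 = (-125, 40, -6.1), Pit 7→Pit 9 = (-6, 83, -7.2).
Normal n = (Pit 7→Pit 8) × (Pit 7→Pit 9) = (218.3, -863.4, -10135).
So ∂z/∂x = −n_x/n_z = 0.02154 and ∂z/∂y = −n_y/n_z = −0.08519.
Intercept c from Pit 7: 1833 − 10.02 + 21.98 = 1844.96.
At (256, 388): z_contact = 5.51 − 33.05 + 1844.96 = 1817.42 ft.
Depth below ground = 1840.6 − 1817.42 = 23.2 ft.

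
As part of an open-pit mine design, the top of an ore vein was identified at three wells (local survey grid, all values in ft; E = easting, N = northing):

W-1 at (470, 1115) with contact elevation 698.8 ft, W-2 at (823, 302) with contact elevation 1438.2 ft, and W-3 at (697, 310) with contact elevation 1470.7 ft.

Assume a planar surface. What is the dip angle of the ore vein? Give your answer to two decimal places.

47.71°

Let the plane be z = a·E + b·N + c.
W-2−W-1: 353a − 813b = 739.4;  W-3−W-1: 227a − 805b = 771.9.
Solving gives a = −0.32463, b = −1.05042.
Gradient magnitude |∇z| = √(a² + b²) = √(0.10538 + 1.10339) = 1.09944.
True dip = arctan(1.09944) = 47.71°, dipping toward NNE (azimuth ≈ 017°).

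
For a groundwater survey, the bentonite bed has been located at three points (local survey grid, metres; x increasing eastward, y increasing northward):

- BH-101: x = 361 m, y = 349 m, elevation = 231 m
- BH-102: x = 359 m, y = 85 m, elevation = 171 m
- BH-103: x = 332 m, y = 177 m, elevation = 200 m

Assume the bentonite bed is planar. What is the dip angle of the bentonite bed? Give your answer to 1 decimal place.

Two edge vectors: BH-101→BH-102 = (-2, -264, -60), BH-101→BH-103 = (-29, -172, -31).
Normal n = (BH-101→BH-102) × (BH-101→BH-103) = (-2136, 1678, -7312).
So ∂z/∂x = −n_x/n_z = −0.29212 and ∂z/∂y = −n_y/n_z = 0.22949.
Gradient magnitude |∇z| = √(a² + b²) = √(0.08534 + 0.05266) = 0.37148.
True dip = arctan(0.37148) = 20.4°, dipping toward SE (azimuth ≈ 128°).

20.4°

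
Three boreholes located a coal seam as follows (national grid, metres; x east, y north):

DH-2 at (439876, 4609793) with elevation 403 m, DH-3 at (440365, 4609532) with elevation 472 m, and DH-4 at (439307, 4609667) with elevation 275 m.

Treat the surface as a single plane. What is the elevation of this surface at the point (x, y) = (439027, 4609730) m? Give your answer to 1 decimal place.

225.9 m

Two edge vectors: DH-2→DH-3 = (489, -261, 69), DH-2→DH-4 = (-569, -126, -128).
Normal n = (DH-2→DH-3) × (DH-2→DH-4) = (42102, 23331, -210123).
So ∂z/∂x = −n_x/n_z = 0.200368356 and ∂z/∂y = −n_y/n_z = 0.111034965.
Intercept c from DH-2: 403 − 88137.23 − 511848.21 = −599582.44.
At (439027, 4609730): z = 87967.1 + 511841.2 − 599582.44 = 225.9 m.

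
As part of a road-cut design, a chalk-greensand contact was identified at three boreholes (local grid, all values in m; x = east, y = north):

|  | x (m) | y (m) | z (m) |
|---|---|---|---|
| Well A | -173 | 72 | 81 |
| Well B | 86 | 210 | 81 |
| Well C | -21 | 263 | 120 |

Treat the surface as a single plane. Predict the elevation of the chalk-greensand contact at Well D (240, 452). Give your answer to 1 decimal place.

137.7 m

Let the plane be z = a·x + b·y + c.
Well B−Well A: 259a + 138b = 0;  Well C−Well A: 152a + 191b = 39.
Solving gives a = −0.18889, b = 0.35451.
Then c = 81 − a·-173 − b·72 = 22.80.
At (240, 452): z = −45.3 + 160.2 + 22.80 = 137.7 m.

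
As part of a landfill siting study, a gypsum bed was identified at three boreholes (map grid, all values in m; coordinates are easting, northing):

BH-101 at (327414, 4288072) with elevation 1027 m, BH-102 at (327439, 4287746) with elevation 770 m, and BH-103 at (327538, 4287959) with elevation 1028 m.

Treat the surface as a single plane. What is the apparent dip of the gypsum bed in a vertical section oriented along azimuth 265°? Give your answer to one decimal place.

Two edge vectors: BH-101→BH-102 = (25, -326, -257), BH-101→BH-103 = (124, -113, 1).
Normal n = (BH-101→BH-102) × (BH-101→BH-103) = (-29367, -31893, 37599).
So ∂z/∂easting = −n_x/n_z = 0.78106 and ∂z/∂northing = −n_y/n_z = 0.84824.
Unit vector along 265° is (sin 265°, cos 265°) = (-0.9962, -0.0872).
Slope in that direction = a·(-0.9962) + b·(-0.0872) = −0.85201.
Apparent dip = arctan|0.85201| = 40.4° (true dip is 49.1°, so apparent ≤ true as expected).

40.4°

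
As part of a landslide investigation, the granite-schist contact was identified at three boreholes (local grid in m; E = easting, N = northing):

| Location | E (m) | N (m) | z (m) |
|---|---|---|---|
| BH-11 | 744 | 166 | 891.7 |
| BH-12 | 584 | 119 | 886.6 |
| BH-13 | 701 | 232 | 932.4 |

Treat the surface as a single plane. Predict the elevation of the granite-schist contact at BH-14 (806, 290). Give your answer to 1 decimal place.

Let the plane be z = a·E + b·N + c.
BH-12−BH-11: −160a − 47b = −5.1;  BH-13−BH-11: −43a + 66b = 40.7.
Solving gives a = −0.12529, b = 0.53504.
Then c = 891.7 − a·744 − b·166 = 896.10.
At (806, 290): z = −101.0 + 155.2 + 896.10 = 950.3 m.

950.3 m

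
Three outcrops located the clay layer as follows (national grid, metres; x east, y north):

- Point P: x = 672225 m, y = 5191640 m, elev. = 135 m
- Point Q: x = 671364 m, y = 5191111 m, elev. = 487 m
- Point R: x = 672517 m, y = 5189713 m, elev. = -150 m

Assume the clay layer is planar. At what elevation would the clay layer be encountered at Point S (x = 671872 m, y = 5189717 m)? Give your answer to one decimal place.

145.2 m

Two edge vectors: Point P→Point Q = (-861, -529, 352), Point P→Point R = (292, -1927, -285).
Normal n = (Point P→Point Q) × (Point P→Point R) = (829069, -142601, 1813615).
So ∂z/∂x = −n_x/n_z = −0.457136162 and ∂z/∂y = −n_y/n_z = 0.078628044.
Intercept c from Point P: 135 + 307298.36 − 408208.50 = −100775.14.
At (671872, 5189717): z = −307137.0 + 408057.3 − 100775.14 = 145.2 m.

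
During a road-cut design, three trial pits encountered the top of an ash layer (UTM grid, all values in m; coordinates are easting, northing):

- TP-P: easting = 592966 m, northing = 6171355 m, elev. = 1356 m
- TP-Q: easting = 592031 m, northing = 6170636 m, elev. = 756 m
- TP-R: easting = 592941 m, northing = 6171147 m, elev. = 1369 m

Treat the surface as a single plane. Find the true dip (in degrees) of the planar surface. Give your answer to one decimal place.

37.8°

Let the plane be z = a·easting + b·northing + c.
TP-Q−TP-P: −935a − 719b = −600;  TP-R−TP-P: −25a − 208b = 13.
Solving gives a = 0.76002, b = −0.15385.
Gradient magnitude |∇z| = √(a² + b²) = √(0.57763 + 0.02367) = 0.77543.
True dip = arctan(0.77543) = 37.8°, dipping toward WNW (azimuth ≈ 281°).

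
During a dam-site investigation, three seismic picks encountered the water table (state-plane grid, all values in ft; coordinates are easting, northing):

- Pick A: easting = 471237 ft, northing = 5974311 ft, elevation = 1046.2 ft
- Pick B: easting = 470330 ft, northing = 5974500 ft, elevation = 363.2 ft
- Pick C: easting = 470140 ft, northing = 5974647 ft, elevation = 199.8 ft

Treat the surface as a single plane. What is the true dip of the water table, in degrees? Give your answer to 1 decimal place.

36.4°

Let the plane be z = a·easting + b·northing + c.
Pick B−Pick A: −907a + 189b = −683;  Pick C−Pick A: −1097a + 336b = −846.4.
Solving gives a = 0.71360, b = −0.18922.
Gradient magnitude |∇z| = √(a² + b²) = √(0.50923 + 0.03580) = 0.73826.
True dip = arctan(0.73826) = 36.4°, dipping toward WNW (azimuth ≈ 285°).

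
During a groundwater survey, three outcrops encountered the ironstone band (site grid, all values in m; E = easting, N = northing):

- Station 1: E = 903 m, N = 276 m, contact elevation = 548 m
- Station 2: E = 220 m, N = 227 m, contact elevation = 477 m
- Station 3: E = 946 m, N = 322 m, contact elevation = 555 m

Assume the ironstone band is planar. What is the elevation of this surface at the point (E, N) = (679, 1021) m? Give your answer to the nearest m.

Let the plane be z = a·E + b·N + c.
Station 2−Station 1: −683a − 49b = −71;  Station 3−Station 1: 43a + 46b = 7.
Solving gives a = 0.09972, b = 0.05895.
Then c = 548 − a·903 − b·276 = 441.68.
At (679, 1021): z = 67.7 + 60.2 + 441.68 = 569.6 m.

570 m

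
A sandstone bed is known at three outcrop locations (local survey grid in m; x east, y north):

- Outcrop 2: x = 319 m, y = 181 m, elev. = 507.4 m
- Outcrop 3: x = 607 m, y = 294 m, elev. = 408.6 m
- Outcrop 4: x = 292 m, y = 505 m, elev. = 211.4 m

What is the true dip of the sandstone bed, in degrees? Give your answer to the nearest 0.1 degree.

42.4°

Two edge vectors: Outcrop 2→Outcrop 3 = (288, 113, -98.8), Outcrop 2→Outcrop 4 = (-27, 324, -296).
Normal n = (Outcrop 2→Outcrop 3) × (Outcrop 2→Outcrop 4) = (-1436.8, 87915.6, 96363).
So ∂z/∂x = −n_x/n_z = 0.01491 and ∂z/∂y = −n_y/n_z = −0.91234.
Gradient magnitude |∇z| = √(a² + b²) = √(0.00022 + 0.83236) = 0.91246.
True dip = arctan(0.91246) = 42.4°, dipping toward N (azimuth ≈ 359°).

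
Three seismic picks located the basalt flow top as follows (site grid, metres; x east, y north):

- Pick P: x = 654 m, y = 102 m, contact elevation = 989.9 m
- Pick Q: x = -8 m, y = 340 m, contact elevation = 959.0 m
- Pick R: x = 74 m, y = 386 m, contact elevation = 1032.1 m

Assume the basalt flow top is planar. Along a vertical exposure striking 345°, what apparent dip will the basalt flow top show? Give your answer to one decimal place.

38.3°

Two edge vectors: Pick P→Pick Q = (-662, 238, -30.9), Pick P→Pick R = (-580, 284, 42.2).
Normal n = (Pick P→Pick Q) × (Pick P→Pick R) = (18819.2, 45858.4, -49968).
So ∂z/∂x = −n_x/n_z = 0.37663 and ∂z/∂y = −n_y/n_z = 0.91776.
Unit vector along 345° is (sin 345°, cos 345°) = (-0.2588, 0.9659).
Slope in that direction = a·(-0.2588) + b·(0.9659) = 0.78901.
Apparent dip = arctan|0.78901| = 38.3° (true dip is 44.8°, so apparent ≤ true as expected).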